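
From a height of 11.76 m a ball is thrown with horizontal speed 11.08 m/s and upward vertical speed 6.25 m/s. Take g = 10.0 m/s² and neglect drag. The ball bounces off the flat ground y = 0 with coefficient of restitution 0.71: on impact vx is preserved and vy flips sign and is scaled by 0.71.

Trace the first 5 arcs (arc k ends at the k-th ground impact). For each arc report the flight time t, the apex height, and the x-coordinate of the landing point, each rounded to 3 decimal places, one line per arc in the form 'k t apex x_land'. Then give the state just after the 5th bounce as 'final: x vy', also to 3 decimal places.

1 2.281 13.713 25.274
2 2.352 6.913 51.331
3 1.670 3.485 69.831
4 1.185 1.757 82.966
5 0.842 0.886 92.291
final: 92.291 2.988

Arc 1: start y=11.760, vy=6.250 → t=2.281, apex=13.713, x_land=25.274, impact vy=-16.561
  bounce: vy ← 0.71·16.561 = 11.758
Arc 2: start y=0.000, vy=11.758 → t=2.352, apex=6.913, x_land=51.331, impact vy=-11.758
  bounce: vy ← 0.71·11.758 = 8.348
Arc 3: start y=0.000, vy=8.348 → t=1.670, apex=3.485, x_land=69.831, impact vy=-8.348
  bounce: vy ← 0.71·8.348 = 5.927
Arc 4: start y=0.000, vy=5.927 → t=1.185, apex=1.757, x_land=82.966, impact vy=-5.927
  bounce: vy ← 0.71·5.927 = 4.208
Arc 5: start y=0.000, vy=4.208 → t=0.842, apex=0.886, x_land=92.291, impact vy=-4.208
  bounce: vy ← 0.71·4.208 = 2.988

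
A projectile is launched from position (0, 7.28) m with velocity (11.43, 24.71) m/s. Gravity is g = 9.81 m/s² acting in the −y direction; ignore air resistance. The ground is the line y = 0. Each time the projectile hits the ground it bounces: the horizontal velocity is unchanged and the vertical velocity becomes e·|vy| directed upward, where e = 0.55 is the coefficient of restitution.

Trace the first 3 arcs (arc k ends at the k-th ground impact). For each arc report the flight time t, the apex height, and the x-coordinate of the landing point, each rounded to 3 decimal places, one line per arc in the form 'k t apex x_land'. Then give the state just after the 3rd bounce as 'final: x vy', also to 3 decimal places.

Arc 1: start y=7.280, vy=24.710 → t=5.317, apex=38.400, x_land=60.772, impact vy=-27.448
  bounce: vy ← 0.55·27.448 = 15.097
Arc 2: start y=0.000, vy=15.097 → t=3.078, apex=11.616, x_land=95.951, impact vy=-15.097
  bounce: vy ← 0.55·15.097 = 8.303
Arc 3: start y=0.000, vy=8.303 → t=1.693, apex=3.514, x_land=115.300, impact vy=-8.303
  bounce: vy ← 0.55·8.303 = 4.567

1 5.317 38.400 60.772
2 3.078 11.616 95.951
3 1.693 3.514 115.300
final: 115.300 4.567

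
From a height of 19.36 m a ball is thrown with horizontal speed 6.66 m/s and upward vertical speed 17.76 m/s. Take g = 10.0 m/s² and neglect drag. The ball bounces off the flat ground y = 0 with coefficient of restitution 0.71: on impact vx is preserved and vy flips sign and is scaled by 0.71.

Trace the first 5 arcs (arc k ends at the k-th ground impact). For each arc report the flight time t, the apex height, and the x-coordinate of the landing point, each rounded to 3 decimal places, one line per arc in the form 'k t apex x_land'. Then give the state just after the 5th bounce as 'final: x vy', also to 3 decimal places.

1 4.427 35.131 29.482
2 3.764 17.709 54.550
3 2.672 8.927 72.348
4 1.897 4.500 84.985
5 1.347 2.269 93.957
final: 93.957 4.782

Arc 1: start y=19.360, vy=17.760 → t=4.427, apex=35.131, x_land=29.482, impact vy=-26.507
  bounce: vy ← 0.71·26.507 = 18.820
Arc 2: start y=0.000, vy=18.820 → t=3.764, apex=17.709, x_land=54.550, impact vy=-18.820
  bounce: vy ← 0.71·18.820 = 13.362
Arc 3: start y=0.000, vy=13.362 → t=2.672, apex=8.927, x_land=72.348, impact vy=-13.362
  bounce: vy ← 0.71·13.362 = 9.487
Arc 4: start y=0.000, vy=9.487 → t=1.897, apex=4.500, x_land=84.985, impact vy=-9.487
  bounce: vy ← 0.71·9.487 = 6.736
Arc 5: start y=0.000, vy=6.736 → t=1.347, apex=2.269, x_land=93.957, impact vy=-6.736
  bounce: vy ← 0.71·6.736 = 4.782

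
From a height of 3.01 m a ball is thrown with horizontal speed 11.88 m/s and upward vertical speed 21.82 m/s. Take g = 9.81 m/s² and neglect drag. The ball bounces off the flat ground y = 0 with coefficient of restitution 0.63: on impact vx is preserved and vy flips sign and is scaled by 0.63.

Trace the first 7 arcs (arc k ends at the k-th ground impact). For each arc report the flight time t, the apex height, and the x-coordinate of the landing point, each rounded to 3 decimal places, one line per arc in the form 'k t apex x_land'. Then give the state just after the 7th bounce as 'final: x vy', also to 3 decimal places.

Arc 1: start y=3.010, vy=21.820 → t=4.582, apex=27.277, x_land=54.439, impact vy=-23.134
  bounce: vy ← 0.63·23.134 = 14.574
Arc 2: start y=0.000, vy=14.574 → t=2.971, apex=10.826, x_land=89.738, impact vy=-14.574
  bounce: vy ← 0.63·14.574 = 9.182
Arc 3: start y=0.000, vy=9.182 → t=1.872, apex=4.297, x_land=111.977, impact vy=-9.182
  bounce: vy ← 0.63·9.182 = 5.785
Arc 4: start y=0.000, vy=5.785 → t=1.179, apex=1.705, x_land=125.987, impact vy=-5.785
  bounce: vy ← 0.63·5.785 = 3.644
Arc 5: start y=0.000, vy=3.644 → t=0.743, apex=0.677, x_land=134.813, impact vy=-3.644
  bounce: vy ← 0.63·3.644 = 2.296
Arc 6: start y=0.000, vy=2.296 → t=0.468, apex=0.269, x_land=140.374, impact vy=-2.296
  bounce: vy ← 0.63·2.296 = 1.446
Arc 7: start y=0.000, vy=1.446 → t=0.295, apex=0.107, x_land=143.877, impact vy=-1.446
  bounce: vy ← 0.63·1.446 = 0.911

1 4.582 27.277 54.439
2 2.971 10.826 89.738
3 1.872 4.297 111.977
4 1.179 1.705 125.987
5 0.743 0.677 134.813
6 0.468 0.269 140.374
7 0.295 0.107 143.877
final: 143.877 0.911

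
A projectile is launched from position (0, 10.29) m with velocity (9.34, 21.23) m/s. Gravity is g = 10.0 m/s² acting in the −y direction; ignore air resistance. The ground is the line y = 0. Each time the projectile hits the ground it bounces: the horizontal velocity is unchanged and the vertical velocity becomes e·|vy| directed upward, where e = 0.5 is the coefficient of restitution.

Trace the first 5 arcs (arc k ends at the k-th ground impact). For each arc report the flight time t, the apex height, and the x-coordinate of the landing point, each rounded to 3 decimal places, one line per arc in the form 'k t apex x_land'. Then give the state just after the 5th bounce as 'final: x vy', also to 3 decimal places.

1 4.685 32.826 43.760
2 2.562 8.206 67.692
3 1.281 2.052 79.657
4 0.641 0.513 85.640
5 0.320 0.128 88.632
final: 88.632 0.801

Arc 1: start y=10.290, vy=21.230 → t=4.685, apex=32.826, x_land=43.760, impact vy=-25.623
  bounce: vy ← 0.5·25.623 = 12.811
Arc 2: start y=0.000, vy=12.811 → t=2.562, apex=8.206, x_land=67.692, impact vy=-12.811
  bounce: vy ← 0.5·12.811 = 6.406
Arc 3: start y=0.000, vy=6.406 → t=1.281, apex=2.052, x_land=79.657, impact vy=-6.406
  bounce: vy ← 0.5·6.406 = 3.203
Arc 4: start y=0.000, vy=3.203 → t=0.641, apex=0.513, x_land=85.640, impact vy=-3.203
  bounce: vy ← 0.5·3.203 = 1.601
Arc 5: start y=0.000, vy=1.601 → t=0.320, apex=0.128, x_land=88.632, impact vy=-1.601
  bounce: vy ← 0.5·1.601 = 0.801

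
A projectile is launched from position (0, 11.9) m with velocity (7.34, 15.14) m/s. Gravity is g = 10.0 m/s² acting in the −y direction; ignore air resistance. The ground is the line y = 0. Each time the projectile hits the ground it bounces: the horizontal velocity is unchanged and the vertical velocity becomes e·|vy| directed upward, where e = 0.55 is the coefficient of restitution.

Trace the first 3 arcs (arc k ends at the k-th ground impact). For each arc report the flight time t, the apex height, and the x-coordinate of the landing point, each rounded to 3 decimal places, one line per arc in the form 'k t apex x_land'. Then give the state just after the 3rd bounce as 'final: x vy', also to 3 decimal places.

Arc 1: start y=11.900, vy=15.140 → t=3.676, apex=23.361, x_land=26.978, impact vy=-21.615
  bounce: vy ← 0.55·21.615 = 11.888
Arc 2: start y=0.000, vy=11.888 → t=2.378, apex=7.067, x_land=44.431, impact vy=-11.888
  bounce: vy ← 0.55·11.888 = 6.539
Arc 3: start y=0.000, vy=6.539 → t=1.308, apex=2.138, x_land=54.029, impact vy=-6.539
  bounce: vy ← 0.55·6.539 = 3.596

1 3.676 23.361 26.978
2 2.378 7.067 44.431
3 1.308 2.138 54.029
final: 54.029 3.596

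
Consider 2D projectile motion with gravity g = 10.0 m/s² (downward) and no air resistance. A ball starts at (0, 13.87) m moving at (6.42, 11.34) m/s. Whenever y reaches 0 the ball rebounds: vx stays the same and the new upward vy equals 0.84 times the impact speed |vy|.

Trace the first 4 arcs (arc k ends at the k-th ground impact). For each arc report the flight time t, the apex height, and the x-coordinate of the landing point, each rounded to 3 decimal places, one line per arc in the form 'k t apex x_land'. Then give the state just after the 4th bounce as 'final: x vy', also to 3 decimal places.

1 3.149 20.300 20.216
2 3.385 14.324 41.948
3 2.843 10.107 60.204
4 2.389 7.131 75.538
final: 75.538 10.032

Arc 1: start y=13.870, vy=11.340 → t=3.149, apex=20.300, x_land=20.216, impact vy=-20.149
  bounce: vy ← 0.84·20.149 = 16.925
Arc 2: start y=0.000, vy=16.925 → t=3.385, apex=14.324, x_land=41.948, impact vy=-16.925
  bounce: vy ← 0.84·16.925 = 14.217
Arc 3: start y=0.000, vy=14.217 → t=2.843, apex=10.107, x_land=60.204, impact vy=-14.217
  bounce: vy ← 0.84·14.217 = 11.943
Arc 4: start y=0.000, vy=11.943 → t=2.389, apex=7.131, x_land=75.538, impact vy=-11.943
  bounce: vy ← 0.84·11.943 = 10.032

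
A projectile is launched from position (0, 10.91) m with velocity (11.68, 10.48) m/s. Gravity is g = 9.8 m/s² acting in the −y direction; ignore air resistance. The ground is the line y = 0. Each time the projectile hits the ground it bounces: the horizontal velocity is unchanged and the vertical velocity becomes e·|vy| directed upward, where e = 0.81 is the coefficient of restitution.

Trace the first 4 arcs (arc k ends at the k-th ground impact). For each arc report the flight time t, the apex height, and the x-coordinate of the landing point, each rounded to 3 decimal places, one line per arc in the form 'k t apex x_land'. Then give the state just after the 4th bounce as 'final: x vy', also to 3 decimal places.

1 2.905 16.514 33.932
2 2.974 10.835 68.669
3 2.409 7.109 96.805
4 1.951 4.664 119.595
final: 119.595 7.744

Arc 1: start y=10.910, vy=10.480 → t=2.905, apex=16.514, x_land=33.932, impact vy=-17.991
  bounce: vy ← 0.81·17.991 = 14.572
Arc 2: start y=0.000, vy=14.572 → t=2.974, apex=10.835, x_land=68.669, impact vy=-14.572
  bounce: vy ← 0.81·14.572 = 11.804
Arc 3: start y=0.000, vy=11.804 → t=2.409, apex=7.109, x_land=96.805, impact vy=-11.804
  bounce: vy ← 0.81·11.804 = 9.561
Arc 4: start y=0.000, vy=9.561 → t=1.951, apex=4.664, x_land=119.595, impact vy=-9.561
  bounce: vy ← 0.81·9.561 = 7.744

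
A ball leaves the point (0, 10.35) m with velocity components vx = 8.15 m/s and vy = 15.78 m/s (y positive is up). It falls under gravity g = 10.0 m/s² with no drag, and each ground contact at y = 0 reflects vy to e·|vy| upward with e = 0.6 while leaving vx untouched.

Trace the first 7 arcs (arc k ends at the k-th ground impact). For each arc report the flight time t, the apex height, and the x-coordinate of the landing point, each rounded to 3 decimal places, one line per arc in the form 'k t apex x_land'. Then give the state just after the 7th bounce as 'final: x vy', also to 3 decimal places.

Arc 1: start y=10.350, vy=15.780 → t=3.713, apex=22.800, x_land=30.264, impact vy=-21.354
  bounce: vy ← 0.6·21.354 = 12.813
Arc 2: start y=0.000, vy=12.813 → t=2.563, apex=8.208, x_land=51.149, impact vy=-12.813
  bounce: vy ← 0.6·12.813 = 7.688
Arc 3: start y=0.000, vy=7.688 → t=1.538, apex=2.955, x_land=63.680, impact vy=-7.688
  bounce: vy ← 0.6·7.688 = 4.613
Arc 4: start y=0.000, vy=4.613 → t=0.923, apex=1.064, x_land=71.198, impact vy=-4.613
  bounce: vy ← 0.6·4.613 = 2.768
Arc 5: start y=0.000, vy=2.768 → t=0.554, apex=0.383, x_land=75.709, impact vy=-2.768
  bounce: vy ← 0.6·2.768 = 1.661
Arc 6: start y=0.000, vy=1.661 → t=0.332, apex=0.138, x_land=78.416, impact vy=-1.661
  bounce: vy ← 0.6·1.661 = 0.996
Arc 7: start y=0.000, vy=0.996 → t=0.199, apex=0.050, x_land=80.040, impact vy=-0.996
  bounce: vy ← 0.6·0.996 = 0.598

1 3.713 22.800 30.264
2 2.563 8.208 51.149
3 1.538 2.955 63.680
4 0.923 1.064 71.198
5 0.554 0.383 75.709
6 0.332 0.138 78.416
7 0.199 0.050 80.040
final: 80.040 0.598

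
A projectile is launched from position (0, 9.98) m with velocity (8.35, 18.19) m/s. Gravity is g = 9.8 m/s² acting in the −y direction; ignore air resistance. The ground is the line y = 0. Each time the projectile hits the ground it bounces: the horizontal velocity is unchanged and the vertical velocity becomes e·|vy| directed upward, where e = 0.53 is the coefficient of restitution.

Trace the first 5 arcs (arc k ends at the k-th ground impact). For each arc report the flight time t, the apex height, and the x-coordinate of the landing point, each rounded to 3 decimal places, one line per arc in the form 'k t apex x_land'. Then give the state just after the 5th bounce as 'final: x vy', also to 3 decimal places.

1 4.197 26.861 35.049
2 2.482 7.545 55.772
3 1.315 2.119 66.756
4 0.697 0.595 72.577
5 0.369 0.167 75.662
final: 75.662 0.960

Arc 1: start y=9.980, vy=18.190 → t=4.197, apex=26.861, x_land=35.049, impact vy=-22.945
  bounce: vy ← 0.53·22.945 = 12.161
Arc 2: start y=0.000, vy=12.161 → t=2.482, apex=7.545, x_land=55.772, impact vy=-12.161
  bounce: vy ← 0.53·12.161 = 6.445
Arc 3: start y=0.000, vy=6.445 → t=1.315, apex=2.119, x_land=66.756, impact vy=-6.445
  bounce: vy ← 0.53·6.445 = 3.416
Arc 4: start y=0.000, vy=3.416 → t=0.697, apex=0.595, x_land=72.577, impact vy=-3.416
  bounce: vy ← 0.53·3.416 = 1.810
Arc 5: start y=0.000, vy=1.810 → t=0.369, apex=0.167, x_land=75.662, impact vy=-1.810
  bounce: vy ← 0.53·1.810 = 0.960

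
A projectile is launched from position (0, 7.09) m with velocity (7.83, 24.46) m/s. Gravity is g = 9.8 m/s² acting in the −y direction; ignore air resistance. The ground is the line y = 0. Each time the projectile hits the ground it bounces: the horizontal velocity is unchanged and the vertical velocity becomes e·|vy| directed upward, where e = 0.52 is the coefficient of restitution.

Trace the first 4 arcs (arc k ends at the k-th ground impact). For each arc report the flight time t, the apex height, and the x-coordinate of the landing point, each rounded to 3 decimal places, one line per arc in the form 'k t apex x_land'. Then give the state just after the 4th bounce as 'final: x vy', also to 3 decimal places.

Arc 1: start y=7.090, vy=24.460 → t=5.267, apex=37.615, x_land=41.237, impact vy=-27.152
  bounce: vy ← 0.52·27.152 = 14.119
Arc 2: start y=0.000, vy=14.119 → t=2.881, apex=10.171, x_land=63.799, impact vy=-14.119
  bounce: vy ← 0.52·14.119 = 7.342
Arc 3: start y=0.000, vy=7.342 → t=1.498, apex=2.750, x_land=75.532, impact vy=-7.342
  bounce: vy ← 0.52·7.342 = 3.818
Arc 4: start y=0.000, vy=3.818 → t=0.779, apex=0.744, x_land=81.632, impact vy=-3.818
  bounce: vy ← 0.52·3.818 = 1.985

1 5.267 37.615 41.237
2 2.881 10.171 63.799
3 1.498 2.750 75.532
4 0.779 0.744 81.632
final: 81.632 1.985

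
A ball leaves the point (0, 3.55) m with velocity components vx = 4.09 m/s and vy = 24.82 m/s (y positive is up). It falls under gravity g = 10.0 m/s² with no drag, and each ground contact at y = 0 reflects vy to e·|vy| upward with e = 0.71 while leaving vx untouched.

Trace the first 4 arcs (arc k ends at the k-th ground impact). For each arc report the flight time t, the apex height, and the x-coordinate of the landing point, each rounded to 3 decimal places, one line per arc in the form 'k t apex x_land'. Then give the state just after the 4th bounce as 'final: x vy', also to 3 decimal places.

Arc 1: start y=3.550, vy=24.820 → t=5.103, apex=34.352, x_land=20.872, impact vy=-26.211
  bounce: vy ← 0.71·26.211 = 18.610
Arc 2: start y=0.000, vy=18.610 → t=3.722, apex=17.317, x_land=36.095, impact vy=-18.610
  bounce: vy ← 0.71·18.610 = 13.213
Arc 3: start y=0.000, vy=13.213 → t=2.643, apex=8.729, x_land=46.903, impact vy=-13.213
  bounce: vy ← 0.71·13.213 = 9.381
Arc 4: start y=0.000, vy=9.381 → t=1.876, apex=4.400, x_land=54.577, impact vy=-9.381
  bounce: vy ← 0.71·9.381 = 6.661

1 5.103 34.352 20.872
2 3.722 17.317 36.095
3 2.643 8.729 46.903
4 1.876 4.400 54.577
final: 54.577 6.661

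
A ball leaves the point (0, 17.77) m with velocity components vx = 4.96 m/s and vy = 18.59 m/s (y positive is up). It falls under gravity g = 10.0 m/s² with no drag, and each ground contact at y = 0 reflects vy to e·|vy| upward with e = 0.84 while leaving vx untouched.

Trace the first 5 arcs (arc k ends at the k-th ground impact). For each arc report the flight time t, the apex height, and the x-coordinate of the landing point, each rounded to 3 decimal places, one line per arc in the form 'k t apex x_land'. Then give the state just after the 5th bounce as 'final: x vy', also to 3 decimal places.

1 4.507 35.049 22.353
2 4.448 24.731 44.415
3 3.736 17.450 62.947
4 3.139 12.313 78.514
5 2.636 8.688 91.590
final: 91.590 11.073

Arc 1: start y=17.770, vy=18.590 → t=4.507, apex=35.049, x_land=22.353, impact vy=-26.476
  bounce: vy ← 0.84·26.476 = 22.240
Arc 2: start y=0.000, vy=22.240 → t=4.448, apex=24.731, x_land=44.415, impact vy=-22.240
  bounce: vy ← 0.84·22.240 = 18.682
Arc 3: start y=0.000, vy=18.682 → t=3.736, apex=17.450, x_land=62.947, impact vy=-18.682
  bounce: vy ← 0.84·18.682 = 15.693
Arc 4: start y=0.000, vy=15.693 → t=3.139, apex=12.313, x_land=78.514, impact vy=-15.693
  bounce: vy ← 0.84·15.693 = 13.182
Arc 5: start y=0.000, vy=13.182 → t=2.636, apex=8.688, x_land=91.590, impact vy=-13.182
  bounce: vy ← 0.84·13.182 = 11.073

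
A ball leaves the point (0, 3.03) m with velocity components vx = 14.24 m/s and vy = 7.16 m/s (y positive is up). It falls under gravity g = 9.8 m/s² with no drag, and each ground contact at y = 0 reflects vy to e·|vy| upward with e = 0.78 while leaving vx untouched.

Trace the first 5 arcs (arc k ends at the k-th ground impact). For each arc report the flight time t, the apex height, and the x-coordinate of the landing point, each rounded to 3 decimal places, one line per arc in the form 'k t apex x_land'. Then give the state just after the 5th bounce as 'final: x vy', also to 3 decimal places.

1 1.804 5.646 25.689
2 1.674 3.435 49.534
3 1.306 2.090 68.132
4 1.019 1.271 82.640
5 0.795 0.774 93.955
final: 93.955 3.037

Arc 1: start y=3.030, vy=7.160 → t=1.804, apex=5.646, x_land=25.689, impact vy=-10.519
  bounce: vy ← 0.78·10.519 = 8.205
Arc 2: start y=0.000, vy=8.205 → t=1.674, apex=3.435, x_land=49.534, impact vy=-8.205
  bounce: vy ← 0.78·8.205 = 6.400
Arc 3: start y=0.000, vy=6.400 → t=1.306, apex=2.090, x_land=68.132, impact vy=-6.400
  bounce: vy ← 0.78·6.400 = 4.992
Arc 4: start y=0.000, vy=4.992 → t=1.019, apex=1.271, x_land=82.640, impact vy=-4.992
  bounce: vy ← 0.78·4.992 = 3.894
Arc 5: start y=0.000, vy=3.894 → t=0.795, apex=0.774, x_land=93.955, impact vy=-3.894
  bounce: vy ← 0.78·3.894 = 3.037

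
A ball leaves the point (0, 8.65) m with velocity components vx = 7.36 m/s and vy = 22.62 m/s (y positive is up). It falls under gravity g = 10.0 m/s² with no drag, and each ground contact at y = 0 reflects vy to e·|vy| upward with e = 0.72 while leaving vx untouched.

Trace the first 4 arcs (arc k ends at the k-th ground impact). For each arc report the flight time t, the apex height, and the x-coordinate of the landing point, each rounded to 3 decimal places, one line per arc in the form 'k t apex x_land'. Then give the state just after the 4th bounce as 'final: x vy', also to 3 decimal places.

1 4.879 34.233 35.907
2 3.768 17.747 63.638
3 2.713 9.200 83.605
4 1.953 4.769 97.982
final: 97.982 7.032

Arc 1: start y=8.650, vy=22.620 → t=4.879, apex=34.233, x_land=35.907, impact vy=-26.166
  bounce: vy ← 0.72·26.166 = 18.840
Arc 2: start y=0.000, vy=18.840 → t=3.768, apex=17.747, x_land=63.638, impact vy=-18.840
  bounce: vy ← 0.72·18.840 = 13.565
Arc 3: start y=0.000, vy=13.565 → t=2.713, apex=9.200, x_land=83.605, impact vy=-13.565
  bounce: vy ← 0.72·13.565 = 9.766
Arc 4: start y=0.000, vy=9.766 → t=1.953, apex=4.769, x_land=97.982, impact vy=-9.766
  bounce: vy ← 0.72·9.766 = 7.032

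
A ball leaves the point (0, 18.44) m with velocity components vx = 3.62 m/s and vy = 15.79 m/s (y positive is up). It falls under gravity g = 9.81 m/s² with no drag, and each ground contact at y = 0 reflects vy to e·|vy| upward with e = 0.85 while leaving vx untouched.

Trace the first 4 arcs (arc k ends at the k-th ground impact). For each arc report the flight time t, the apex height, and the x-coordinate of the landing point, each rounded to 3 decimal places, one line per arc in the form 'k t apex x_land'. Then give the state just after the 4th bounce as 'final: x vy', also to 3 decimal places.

1 4.130 31.148 14.949
2 4.284 22.504 30.457
3 3.641 16.259 43.638
4 3.095 11.747 54.843
final: 54.843 12.904

Arc 1: start y=18.440, vy=15.790 → t=4.130, apex=31.148, x_land=14.949, impact vy=-24.721
  bounce: vy ← 0.85·24.721 = 21.013
Arc 2: start y=0.000, vy=21.013 → t=4.284, apex=22.504, x_land=30.457, impact vy=-21.013
  bounce: vy ← 0.85·21.013 = 17.861
Arc 3: start y=0.000, vy=17.861 → t=3.641, apex=16.259, x_land=43.638, impact vy=-17.861
  bounce: vy ← 0.85·17.861 = 15.182
Arc 4: start y=0.000, vy=15.182 → t=3.095, apex=11.747, x_land=54.843, impact vy=-15.182
  bounce: vy ← 0.85·15.182 = 12.904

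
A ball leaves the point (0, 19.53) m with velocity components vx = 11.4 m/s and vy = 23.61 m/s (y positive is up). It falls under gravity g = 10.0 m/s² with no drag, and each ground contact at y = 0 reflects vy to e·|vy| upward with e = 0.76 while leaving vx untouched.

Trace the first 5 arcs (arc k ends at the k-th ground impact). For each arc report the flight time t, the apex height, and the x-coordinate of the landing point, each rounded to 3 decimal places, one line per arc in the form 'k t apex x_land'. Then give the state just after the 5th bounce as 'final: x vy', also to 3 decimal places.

Arc 1: start y=19.530, vy=23.610 → t=5.440, apex=47.402, x_land=62.016, impact vy=-30.790
  bounce: vy ← 0.76·30.790 = 23.400
Arc 2: start y=0.000, vy=23.400 → t=4.680, apex=27.379, x_land=115.369, impact vy=-23.400
  bounce: vy ← 0.76·23.400 = 17.784
Arc 3: start y=0.000, vy=17.784 → t=3.557, apex=15.814, x_land=155.918, impact vy=-17.784
  bounce: vy ← 0.76·17.784 = 13.516
Arc 4: start y=0.000, vy=13.516 → t=2.703, apex=9.134, x_land=186.734, impact vy=-13.516
  bounce: vy ← 0.76·13.516 = 10.272
Arc 5: start y=0.000, vy=10.272 → t=2.054, apex=5.276, x_land=210.155, impact vy=-10.272
  bounce: vy ← 0.76·10.272 = 7.807

1 5.440 47.402 62.016
2 4.680 27.379 115.369
3 3.557 15.814 155.918
4 2.703 9.134 186.734
5 2.054 5.276 210.155
final: 210.155 7.807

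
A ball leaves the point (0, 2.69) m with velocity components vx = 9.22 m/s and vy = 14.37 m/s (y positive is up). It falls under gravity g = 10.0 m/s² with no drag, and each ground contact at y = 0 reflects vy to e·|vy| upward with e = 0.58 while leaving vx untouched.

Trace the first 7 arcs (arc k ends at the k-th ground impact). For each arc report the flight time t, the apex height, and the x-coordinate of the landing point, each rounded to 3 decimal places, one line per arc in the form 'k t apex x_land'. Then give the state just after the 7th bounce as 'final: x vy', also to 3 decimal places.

Arc 1: start y=2.690, vy=14.370 → t=3.050, apex=13.015, x_land=28.124, impact vy=-16.134
  bounce: vy ← 0.58·16.134 = 9.358
Arc 2: start y=0.000, vy=9.358 → t=1.872, apex=4.378, x_land=45.380, impact vy=-9.358
  bounce: vy ← 0.58·9.358 = 5.427
Arc 3: start y=0.000, vy=5.427 → t=1.085, apex=1.473, x_land=55.388, impact vy=-5.427
  bounce: vy ← 0.58·5.427 = 3.148
Arc 4: start y=0.000, vy=3.148 → t=0.630, apex=0.495, x_land=61.193, impact vy=-3.148
  bounce: vy ← 0.58·3.148 = 1.826
Arc 5: start y=0.000, vy=1.826 → t=0.365, apex=0.167, x_land=64.559, impact vy=-1.826
  bounce: vy ← 0.58·1.826 = 1.059
Arc 6: start y=0.000, vy=1.059 → t=0.212, apex=0.056, x_land=66.512, impact vy=-1.059
  bounce: vy ← 0.58·1.059 = 0.614
Arc 7: start y=0.000, vy=0.614 → t=0.123, apex=0.019, x_land=67.645, impact vy=-0.614
  bounce: vy ← 0.58·0.614 = 0.356

1 3.050 13.015 28.124
2 1.872 4.378 45.380
3 1.085 1.473 55.388
4 0.630 0.495 61.193
5 0.365 0.167 64.559
6 0.212 0.056 66.512
7 0.123 0.019 67.645
final: 67.645 0.356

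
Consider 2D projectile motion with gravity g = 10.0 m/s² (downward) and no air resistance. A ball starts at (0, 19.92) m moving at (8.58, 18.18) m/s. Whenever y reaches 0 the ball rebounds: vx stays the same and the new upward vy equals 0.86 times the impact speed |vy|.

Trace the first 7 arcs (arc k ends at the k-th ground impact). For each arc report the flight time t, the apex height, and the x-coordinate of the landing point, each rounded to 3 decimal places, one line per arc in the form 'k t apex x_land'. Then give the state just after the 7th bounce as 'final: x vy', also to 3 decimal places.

1 4.518 36.446 38.763
2 4.644 26.955 78.606
3 3.994 19.936 112.871
4 3.434 14.745 142.339
5 2.954 10.905 167.682
6 2.540 8.065 189.476
7 2.185 5.965 208.219
final: 208.219 9.393

Arc 1: start y=19.920, vy=18.180 → t=4.518, apex=36.446, x_land=38.763, impact vy=-26.998
  bounce: vy ← 0.86·26.998 = 23.219
Arc 2: start y=0.000, vy=23.219 → t=4.644, apex=26.955, x_land=78.606, impact vy=-23.219
  bounce: vy ← 0.86·23.219 = 19.968
Arc 3: start y=0.000, vy=19.968 → t=3.994, apex=19.936, x_land=112.871, impact vy=-19.968
  bounce: vy ← 0.86·19.968 = 17.172
Arc 4: start y=0.000, vy=17.172 → t=3.434, apex=14.745, x_land=142.339, impact vy=-17.172
  bounce: vy ← 0.86·17.172 = 14.768
Arc 5: start y=0.000, vy=14.768 → t=2.954, apex=10.905, x_land=167.682, impact vy=-14.768
  bounce: vy ← 0.86·14.768 = 12.701
Arc 6: start y=0.000, vy=12.701 → t=2.540, apex=8.065, x_land=189.476, impact vy=-12.701
  bounce: vy ← 0.86·12.701 = 10.923
Arc 7: start y=0.000, vy=10.923 → t=2.185, apex=5.965, x_land=208.219, impact vy=-10.923
  bounce: vy ← 0.86·10.923 = 9.393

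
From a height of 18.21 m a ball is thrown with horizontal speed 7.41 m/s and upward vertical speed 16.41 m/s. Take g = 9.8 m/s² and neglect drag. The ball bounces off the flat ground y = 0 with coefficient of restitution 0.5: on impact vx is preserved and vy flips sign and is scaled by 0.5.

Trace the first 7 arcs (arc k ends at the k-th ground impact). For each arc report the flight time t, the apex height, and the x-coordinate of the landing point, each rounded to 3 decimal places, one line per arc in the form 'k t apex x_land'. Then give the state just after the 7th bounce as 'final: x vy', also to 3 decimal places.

Arc 1: start y=18.210, vy=16.410 → t=4.228, apex=31.949, x_land=31.329, impact vy=-25.024
  bounce: vy ← 0.5·25.024 = 12.512
Arc 2: start y=0.000, vy=12.512 → t=2.553, apex=7.987, x_land=50.250, impact vy=-12.512
  bounce: vy ← 0.5·12.512 = 6.256
Arc 3: start y=0.000, vy=6.256 → t=1.277, apex=1.997, x_land=59.711, impact vy=-6.256
  bounce: vy ← 0.5·6.256 = 3.128
Arc 4: start y=0.000, vy=3.128 → t=0.638, apex=0.499, x_land=64.441, impact vy=-3.128
  bounce: vy ← 0.5·3.128 = 1.564
Arc 5: start y=0.000, vy=1.564 → t=0.319, apex=0.125, x_land=66.807, impact vy=-1.564
  bounce: vy ← 0.5·1.564 = 0.782
Arc 6: start y=0.000, vy=0.782 → t=0.160, apex=0.031, x_land=67.989, impact vy=-0.782
  bounce: vy ← 0.5·0.782 = 0.391
Arc 7: start y=0.000, vy=0.391 → t=0.080, apex=0.008, x_land=68.580, impact vy=-0.391
  bounce: vy ← 0.5·0.391 = 0.196

1 4.228 31.949 31.329
2 2.553 7.987 50.250
3 1.277 1.997 59.711
4 0.638 0.499 64.441
5 0.319 0.125 66.807
6 0.160 0.031 67.989
7 0.080 0.008 68.580
final: 68.580 0.196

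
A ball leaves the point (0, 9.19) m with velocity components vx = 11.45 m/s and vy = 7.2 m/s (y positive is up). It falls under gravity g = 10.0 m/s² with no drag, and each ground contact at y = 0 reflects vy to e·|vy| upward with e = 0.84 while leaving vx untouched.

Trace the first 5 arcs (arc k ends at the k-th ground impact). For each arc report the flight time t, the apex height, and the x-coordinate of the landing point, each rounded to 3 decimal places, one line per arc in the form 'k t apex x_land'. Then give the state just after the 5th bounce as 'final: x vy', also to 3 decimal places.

1 2.255 11.782 25.820
2 2.579 8.313 55.349
3 2.166 5.866 80.153
4 1.820 4.139 100.988
5 1.529 2.920 118.489
final: 118.489 6.420

Arc 1: start y=9.190, vy=7.200 → t=2.255, apex=11.782, x_land=25.820, impact vy=-15.351
  bounce: vy ← 0.84·15.351 = 12.894
Arc 2: start y=0.000, vy=12.894 → t=2.579, apex=8.313, x_land=55.349, impact vy=-12.894
  bounce: vy ← 0.84·12.894 = 10.831
Arc 3: start y=0.000, vy=10.831 → t=2.166, apex=5.866, x_land=80.153, impact vy=-10.831
  bounce: vy ← 0.84·10.831 = 9.098
Arc 4: start y=0.000, vy=9.098 → t=1.820, apex=4.139, x_land=100.988, impact vy=-9.098
  bounce: vy ← 0.84·9.098 = 7.643
Arc 5: start y=0.000, vy=7.643 → t=1.529, apex=2.920, x_land=118.489, impact vy=-7.643
  bounce: vy ← 0.84·7.643 = 6.420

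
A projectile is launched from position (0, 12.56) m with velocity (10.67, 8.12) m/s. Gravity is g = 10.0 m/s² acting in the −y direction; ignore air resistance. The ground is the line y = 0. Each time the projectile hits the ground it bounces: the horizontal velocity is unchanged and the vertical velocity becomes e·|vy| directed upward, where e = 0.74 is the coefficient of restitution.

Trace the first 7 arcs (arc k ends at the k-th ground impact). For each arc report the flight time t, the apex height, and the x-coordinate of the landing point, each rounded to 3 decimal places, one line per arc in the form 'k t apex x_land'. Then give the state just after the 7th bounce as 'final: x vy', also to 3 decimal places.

1 2.593 15.857 27.665
2 2.636 8.683 55.788
3 1.950 4.755 76.598
4 1.443 2.604 91.998
5 1.068 1.426 103.393
6 0.790 0.781 111.826
7 0.585 0.428 118.067
final: 118.067 2.164

Arc 1: start y=12.560, vy=8.120 → t=2.593, apex=15.857, x_land=27.665, impact vy=-17.808
  bounce: vy ← 0.74·17.808 = 13.178
Arc 2: start y=0.000, vy=13.178 → t=2.636, apex=8.683, x_land=55.788, impact vy=-13.178
  bounce: vy ← 0.74·13.178 = 9.752
Arc 3: start y=0.000, vy=9.752 → t=1.950, apex=4.755, x_land=76.598, impact vy=-9.752
  bounce: vy ← 0.74·9.752 = 7.216
Arc 4: start y=0.000, vy=7.216 → t=1.443, apex=2.604, x_land=91.998, impact vy=-7.216
  bounce: vy ← 0.74·7.216 = 5.340
Arc 5: start y=0.000, vy=5.340 → t=1.068, apex=1.426, x_land=103.393, impact vy=-5.340
  bounce: vy ← 0.74·5.340 = 3.952
Arc 6: start y=0.000, vy=3.952 → t=0.790, apex=0.781, x_land=111.826, impact vy=-3.952
  bounce: vy ← 0.74·3.952 = 2.924
Arc 7: start y=0.000, vy=2.924 → t=0.585, apex=0.428, x_land=118.067, impact vy=-2.924
  bounce: vy ← 0.74·2.924 = 2.164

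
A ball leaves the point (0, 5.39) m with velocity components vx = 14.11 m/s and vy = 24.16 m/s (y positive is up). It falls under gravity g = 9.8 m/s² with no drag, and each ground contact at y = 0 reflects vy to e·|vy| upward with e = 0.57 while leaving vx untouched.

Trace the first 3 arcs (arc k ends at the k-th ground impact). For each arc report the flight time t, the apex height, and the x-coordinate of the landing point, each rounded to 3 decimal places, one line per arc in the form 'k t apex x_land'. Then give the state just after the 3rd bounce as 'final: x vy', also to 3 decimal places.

Arc 1: start y=5.390, vy=24.160 → t=5.144, apex=35.171, x_land=72.588, impact vy=-26.255
  bounce: vy ← 0.57·26.255 = 14.966
Arc 2: start y=0.000, vy=14.966 → t=3.054, apex=11.427, x_land=115.683, impact vy=-14.966
  bounce: vy ← 0.57·14.966 = 8.530
Arc 3: start y=0.000, vy=8.530 → t=1.741, apex=3.713, x_land=140.247, impact vy=-8.530
  bounce: vy ← 0.57·8.530 = 4.862

1 5.144 35.171 72.588
2 3.054 11.427 115.683
3 1.741 3.713 140.247
final: 140.247 4.862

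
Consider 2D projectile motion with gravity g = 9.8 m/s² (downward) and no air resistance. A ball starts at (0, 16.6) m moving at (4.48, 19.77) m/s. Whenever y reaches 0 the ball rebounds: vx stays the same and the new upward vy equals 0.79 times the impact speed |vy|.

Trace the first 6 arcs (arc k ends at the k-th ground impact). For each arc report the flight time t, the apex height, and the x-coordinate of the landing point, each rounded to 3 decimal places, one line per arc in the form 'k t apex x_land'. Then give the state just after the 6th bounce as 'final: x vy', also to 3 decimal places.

1 4.748 36.541 21.272
2 4.315 22.806 40.602
3 3.409 14.233 55.872
4 2.693 8.883 67.936
5 2.127 5.544 77.467
6 1.681 3.460 84.996
final: 84.996 6.506

Arc 1: start y=16.600, vy=19.770 → t=4.748, apex=36.541, x_land=21.272, impact vy=-26.762
  bounce: vy ← 0.79·26.762 = 21.142
Arc 2: start y=0.000, vy=21.142 → t=4.315, apex=22.806, x_land=40.602, impact vy=-21.142
  bounce: vy ← 0.79·21.142 = 16.702
Arc 3: start y=0.000, vy=16.702 → t=3.409, apex=14.233, x_land=55.872, impact vy=-16.702
  bounce: vy ← 0.79·16.702 = 13.195
Arc 4: start y=0.000, vy=13.195 → t=2.693, apex=8.883, x_land=67.936, impact vy=-13.195
  bounce: vy ← 0.79·13.195 = 10.424
Arc 5: start y=0.000, vy=10.424 → t=2.127, apex=5.544, x_land=77.467, impact vy=-10.424
  bounce: vy ← 0.79·10.424 = 8.235
Arc 6: start y=0.000, vy=8.235 → t=1.681, apex=3.460, x_land=84.996, impact vy=-8.235
  bounce: vy ← 0.79·8.235 = 6.506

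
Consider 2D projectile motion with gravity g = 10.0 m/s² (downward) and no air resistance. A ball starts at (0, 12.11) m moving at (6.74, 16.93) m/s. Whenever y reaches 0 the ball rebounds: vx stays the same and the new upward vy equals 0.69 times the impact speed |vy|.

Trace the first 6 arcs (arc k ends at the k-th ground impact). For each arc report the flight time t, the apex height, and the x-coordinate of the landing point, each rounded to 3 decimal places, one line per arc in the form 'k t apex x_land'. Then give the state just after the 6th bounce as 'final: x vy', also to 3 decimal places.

1 3.993 26.441 26.910
2 3.173 12.589 48.299
3 2.190 5.993 63.058
4 1.511 2.853 73.241
5 1.043 1.359 80.268
6 0.719 0.647 85.116
final: 85.116 2.482

Arc 1: start y=12.110, vy=16.930 → t=3.993, apex=26.441, x_land=26.910, impact vy=-22.996
  bounce: vy ← 0.69·22.996 = 15.867
Arc 2: start y=0.000, vy=15.867 → t=3.173, apex=12.589, x_land=48.299, impact vy=-15.867
  bounce: vy ← 0.69·15.867 = 10.948
Arc 3: start y=0.000, vy=10.948 → t=2.190, apex=5.993, x_land=63.058, impact vy=-10.948
  bounce: vy ← 0.69·10.948 = 7.554
Arc 4: start y=0.000, vy=7.554 → t=1.511, apex=2.853, x_land=73.241, impact vy=-7.554
  bounce: vy ← 0.69·7.554 = 5.213
Arc 5: start y=0.000, vy=5.213 → t=1.043, apex=1.359, x_land=80.268, impact vy=-5.213
  bounce: vy ← 0.69·5.213 = 3.597
Arc 6: start y=0.000, vy=3.597 → t=0.719, apex=0.647, x_land=85.116, impact vy=-3.597
  bounce: vy ← 0.69·3.597 = 2.482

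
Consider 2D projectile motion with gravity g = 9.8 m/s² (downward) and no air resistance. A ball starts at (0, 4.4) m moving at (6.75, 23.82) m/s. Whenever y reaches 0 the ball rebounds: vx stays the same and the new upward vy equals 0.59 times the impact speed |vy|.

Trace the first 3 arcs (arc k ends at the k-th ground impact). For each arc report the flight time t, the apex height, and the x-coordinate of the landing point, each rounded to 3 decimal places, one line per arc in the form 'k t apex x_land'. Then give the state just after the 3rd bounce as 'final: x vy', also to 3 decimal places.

Arc 1: start y=4.400, vy=23.820 → t=5.039, apex=33.349, x_land=34.016, impact vy=-25.566
  bounce: vy ← 0.59·25.566 = 15.084
Arc 2: start y=0.000, vy=15.084 → t=3.078, apex=11.609, x_land=54.795, impact vy=-15.084
  bounce: vy ← 0.59·15.084 = 8.900
Arc 3: start y=0.000, vy=8.900 → t=1.816, apex=4.041, x_land=67.055, impact vy=-8.900
  bounce: vy ← 0.59·8.900 = 5.251

1 5.039 33.349 34.016
2 3.078 11.609 54.795
3 1.816 4.041 67.055
final: 67.055 5.251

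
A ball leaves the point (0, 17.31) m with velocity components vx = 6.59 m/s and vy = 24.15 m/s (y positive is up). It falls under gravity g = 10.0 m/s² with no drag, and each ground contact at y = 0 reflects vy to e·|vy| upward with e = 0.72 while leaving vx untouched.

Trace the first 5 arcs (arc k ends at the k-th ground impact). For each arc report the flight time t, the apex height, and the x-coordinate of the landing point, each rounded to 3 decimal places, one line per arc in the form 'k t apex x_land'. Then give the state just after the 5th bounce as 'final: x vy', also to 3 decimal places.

Arc 1: start y=17.310, vy=24.150 → t=5.464, apex=46.471, x_land=36.005, impact vy=-30.486
  bounce: vy ← 0.72·30.486 = 21.950
Arc 2: start y=0.000, vy=21.950 → t=4.390, apex=24.091, x_land=64.936, impact vy=-21.950
  bounce: vy ← 0.72·21.950 = 15.804
Arc 3: start y=0.000, vy=15.804 → t=3.161, apex=12.489, x_land=85.766, impact vy=-15.804
  bounce: vy ← 0.72·15.804 = 11.379
Arc 4: start y=0.000, vy=11.379 → t=2.276, apex=6.474, x_land=100.763, impact vy=-11.379
  bounce: vy ← 0.72·11.379 = 8.193
Arc 5: start y=0.000, vy=8.193 → t=1.639, apex=3.356, x_land=111.561, impact vy=-8.193
  bounce: vy ← 0.72·8.193 = 5.899

1 5.464 46.471 36.005
2 4.390 24.091 64.936
3 3.161 12.489 85.766
4 2.276 6.474 100.763
5 1.639 3.356 111.561
final: 111.561 5.899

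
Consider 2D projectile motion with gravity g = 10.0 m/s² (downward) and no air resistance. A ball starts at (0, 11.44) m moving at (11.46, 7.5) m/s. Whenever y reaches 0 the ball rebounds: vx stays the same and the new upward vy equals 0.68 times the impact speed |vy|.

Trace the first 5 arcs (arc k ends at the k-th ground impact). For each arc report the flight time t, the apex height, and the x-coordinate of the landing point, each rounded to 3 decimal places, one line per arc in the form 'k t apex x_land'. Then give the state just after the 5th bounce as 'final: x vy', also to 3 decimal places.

Arc 1: start y=11.440, vy=7.500 → t=2.438, apex=14.252, x_land=27.943, impact vy=-16.883
  bounce: vy ← 0.68·16.883 = 11.481
Arc 2: start y=0.000, vy=11.481 → t=2.296, apex=6.590, x_land=54.257, impact vy=-11.481
  bounce: vy ← 0.68·11.481 = 7.807
Arc 3: start y=0.000, vy=7.807 → t=1.561, apex=3.047, x_land=72.151, impact vy=-7.807
  bounce: vy ← 0.68·7.807 = 5.309
Arc 4: start y=0.000, vy=5.309 → t=1.062, apex=1.409, x_land=84.318, impact vy=-5.309
  bounce: vy ← 0.68·5.309 = 3.610
Arc 5: start y=0.000, vy=3.610 → t=0.722, apex=0.652, x_land=92.592, impact vy=-3.610
  bounce: vy ← 0.68·3.610 = 2.455

1 2.438 14.252 27.943
2 2.296 6.590 54.257
3 1.561 3.047 72.151
4 1.062 1.409 84.318
5 0.722 0.652 92.592
final: 92.592 2.455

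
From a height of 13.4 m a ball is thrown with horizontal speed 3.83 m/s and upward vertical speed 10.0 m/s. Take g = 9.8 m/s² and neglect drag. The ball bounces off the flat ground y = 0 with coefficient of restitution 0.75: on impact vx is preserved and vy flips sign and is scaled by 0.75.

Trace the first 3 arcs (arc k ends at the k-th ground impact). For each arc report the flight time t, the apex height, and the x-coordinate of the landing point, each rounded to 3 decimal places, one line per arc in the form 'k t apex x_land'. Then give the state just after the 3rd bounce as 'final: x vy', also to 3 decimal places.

Arc 1: start y=13.400, vy=10.000 → t=2.964, apex=18.502, x_land=11.351, impact vy=-19.043
  bounce: vy ← 0.75·19.043 = 14.282
Arc 2: start y=0.000, vy=14.282 → t=2.915, apex=10.407, x_land=22.514, impact vy=-14.282
  bounce: vy ← 0.75·14.282 = 10.712
Arc 3: start y=0.000, vy=10.712 → t=2.186, apex=5.854, x_land=30.887, impact vy=-10.712
  bounce: vy ← 0.75·10.712 = 8.034

1 2.964 18.502 11.351
2 2.915 10.407 22.514
3 2.186 5.854 30.887
final: 30.887 8.034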